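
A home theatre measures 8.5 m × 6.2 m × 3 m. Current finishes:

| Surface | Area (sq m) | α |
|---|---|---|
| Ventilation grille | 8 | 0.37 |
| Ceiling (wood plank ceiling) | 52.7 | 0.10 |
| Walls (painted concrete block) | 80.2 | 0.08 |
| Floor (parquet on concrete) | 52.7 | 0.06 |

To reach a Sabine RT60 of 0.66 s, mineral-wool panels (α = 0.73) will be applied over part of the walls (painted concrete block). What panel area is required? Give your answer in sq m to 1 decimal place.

31.9

Summing Sᵢαᵢ: 2.960 + 5.270 + 6.416 + 3.162 → A₁ = 17.808 sabins.
Required A₂ = 0.161·158.1/0.66 = 38.567 sabins.
ΔA needed = 38.567 − 17.808 = 20.759 sabins.
Each sq m of panel replacing the walls (painted concrete block) adds (0.73 − 0.08) = 0.65 sabins.
Area = ΔA/Δα = 20.759/0.65 = 31.9 sq m.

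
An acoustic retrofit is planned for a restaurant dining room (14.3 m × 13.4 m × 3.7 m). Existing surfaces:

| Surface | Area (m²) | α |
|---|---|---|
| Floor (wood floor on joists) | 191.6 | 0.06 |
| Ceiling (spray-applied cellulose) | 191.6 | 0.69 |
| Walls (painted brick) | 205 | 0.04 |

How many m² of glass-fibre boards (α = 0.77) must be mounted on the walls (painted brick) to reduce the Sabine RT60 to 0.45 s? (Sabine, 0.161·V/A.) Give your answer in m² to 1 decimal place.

139.4

A₁ = Σ Sᵢαᵢ = 191.6×0.06 + 191.6×0.69 + 205×0.04 = 151.900 sabins.
Required A₂ = 0.161·708.994/0.45 = 253.662 sabins.
ΔA needed = 253.662 − 151.900 = 101.762 sabins.
Net gain per m²: Δα = 0.77 − 0.04 = 0.73.
Panel area = 101.762 / 0.73 = 139.4 m².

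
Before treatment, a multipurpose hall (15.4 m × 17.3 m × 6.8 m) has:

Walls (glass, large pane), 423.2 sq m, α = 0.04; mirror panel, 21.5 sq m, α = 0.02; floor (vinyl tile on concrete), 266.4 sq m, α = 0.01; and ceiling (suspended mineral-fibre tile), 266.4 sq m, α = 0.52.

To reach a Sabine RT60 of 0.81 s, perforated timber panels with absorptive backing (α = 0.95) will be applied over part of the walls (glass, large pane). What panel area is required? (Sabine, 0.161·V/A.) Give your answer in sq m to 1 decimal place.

221.5

Total absorption A₁ = 423.2*0.04 + 21.5*0.02 + 266.4*0.01 + 266.4*0.52
  = 16.928 + 0.430 + 2.664 + 138.528 = 158.550 sq m sabins.
Required A₂ = 0.161·1811.656/0.81 = 360.095 sabins.
Absorption to add: 360.095 − 158.550 = 201.545 sabins.
Net gain per sq m: Δα = 0.95 − 0.04 = 0.91.
Panel area = 201.545 / 0.91 = 221.5 sq m.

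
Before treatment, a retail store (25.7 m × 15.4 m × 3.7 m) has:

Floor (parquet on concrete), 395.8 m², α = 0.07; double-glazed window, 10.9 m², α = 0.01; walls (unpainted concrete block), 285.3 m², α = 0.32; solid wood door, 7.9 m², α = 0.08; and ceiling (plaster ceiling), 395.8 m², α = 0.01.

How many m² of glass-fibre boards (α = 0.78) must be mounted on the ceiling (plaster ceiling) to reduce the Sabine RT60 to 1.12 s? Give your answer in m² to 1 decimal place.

Equivalent absorption area: A₁ = 395.8*0.07 + 10.9*0.01 + 285.3*0.32 + 7.9*0.08 + 395.8*0.01 = 123.701 m².
Required A₂ = 0.161·1464.386/1.12 = 210.505 sabins.
Absorption to add: 210.505 − 123.701 = 86.804 sabins.
Each m² of panel replacing the ceiling (plaster ceiling) adds (0.78 − 0.01) = 0.77 sabins.
Area = ΔA/Δα = 86.804/0.77 = 112.7 m².

112.7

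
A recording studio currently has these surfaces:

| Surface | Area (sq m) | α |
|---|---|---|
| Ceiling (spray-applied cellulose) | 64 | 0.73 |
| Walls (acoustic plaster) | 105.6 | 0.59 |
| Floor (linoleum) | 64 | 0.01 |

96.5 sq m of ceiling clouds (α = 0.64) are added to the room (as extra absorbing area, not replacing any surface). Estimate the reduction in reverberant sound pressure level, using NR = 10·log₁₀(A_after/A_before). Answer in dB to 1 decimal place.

Summing Sᵢαᵢ: 46.720 + 62.304 + 0.640 → A_before = 109.664 sabins.
Added absorption = 96.5 × 0.64 = 61.760 sabins.
A_after = 109.664 + 61.760 = 171.424 sabins.
NR = 10·log₁₀(171.424/109.664) = 1.9 dB.

1.9 dB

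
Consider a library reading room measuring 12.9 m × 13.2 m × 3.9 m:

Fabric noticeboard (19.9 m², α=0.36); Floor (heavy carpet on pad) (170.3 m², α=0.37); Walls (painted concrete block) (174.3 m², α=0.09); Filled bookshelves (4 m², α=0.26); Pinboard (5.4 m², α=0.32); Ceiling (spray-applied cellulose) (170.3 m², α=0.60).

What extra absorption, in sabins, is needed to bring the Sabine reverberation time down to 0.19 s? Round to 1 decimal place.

Total absorption A₁ = 19.9·0.36 + 170.3·0.37 + 174.3·0.09 + 4·0.26 + 5.4·0.32 + 170.3·0.60
  = 7.164 + 63.011 + 15.687 + 1.040 + 1.728 + 102.180 = 190.810 m² sabins.
For T = 0.19 s, need A₂ = 0.161·V/T = 0.161·664.092/0.19 = 562.731 sabins.
ΔA = A₂ − A₁ = 562.731 − 190.810 = 371.9 sabins.

371.9 sabins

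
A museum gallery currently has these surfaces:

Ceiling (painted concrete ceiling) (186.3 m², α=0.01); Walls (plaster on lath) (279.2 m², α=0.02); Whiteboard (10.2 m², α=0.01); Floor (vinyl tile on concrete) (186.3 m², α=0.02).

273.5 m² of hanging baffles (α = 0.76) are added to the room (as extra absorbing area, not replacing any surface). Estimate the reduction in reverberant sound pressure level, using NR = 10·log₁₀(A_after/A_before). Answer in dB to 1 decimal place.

12.9 dB

Equivalent absorption area: A_before = 186.3·0.01 + 279.2·0.02 + 10.2·0.01 + 186.3·0.02 = 11.275 m².
Treatment contributes 273.5·0.76 = 207.860 sabins.
New total A_after = 219.135 sabins.
Reduction = 10 log₁₀(A_after/A_before) = 10 log₁₀(19.4355) = 12.9 dB.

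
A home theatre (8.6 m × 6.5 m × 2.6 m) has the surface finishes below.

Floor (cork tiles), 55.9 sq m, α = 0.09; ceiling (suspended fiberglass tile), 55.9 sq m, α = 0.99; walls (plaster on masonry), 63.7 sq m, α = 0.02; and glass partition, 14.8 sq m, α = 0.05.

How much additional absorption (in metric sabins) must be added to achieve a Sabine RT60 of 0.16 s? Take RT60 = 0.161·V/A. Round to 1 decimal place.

Summing Sᵢαᵢ: 5.031 + 55.341 + 1.274 + 0.740 → A₁ = 62.386 sabins.
V = 145.34 m³. Required absorption A₂ = 0.161 × 145.34 / 0.16 = 146.248 sabins.
Shortfall: 146.248 − 62.386 = 83.9 sabins.

83.9 sabins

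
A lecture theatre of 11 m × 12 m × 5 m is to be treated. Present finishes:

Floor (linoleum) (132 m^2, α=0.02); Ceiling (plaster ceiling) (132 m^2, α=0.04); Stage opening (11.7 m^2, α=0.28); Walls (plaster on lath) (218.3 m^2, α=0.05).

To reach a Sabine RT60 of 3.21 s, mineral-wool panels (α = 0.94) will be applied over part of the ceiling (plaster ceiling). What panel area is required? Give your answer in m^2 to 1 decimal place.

A₁ = Σ Sᵢαᵢ = 132×0.02 + 132×0.04 + 11.7×0.28 + 218.3×0.05 = 22.111 sabins.
Required A₂ = 0.161·660/3.21 = 33.103 sabins.
Absorption to add: 33.103 − 22.111 = 10.992 sabins.
Each m^2 of panel replacing the ceiling (plaster ceiling) adds (0.94 − 0.04) = 0.90 sabins.
Area = ΔA/Δα = 10.992/0.90 = 12.2 m^2.

12.2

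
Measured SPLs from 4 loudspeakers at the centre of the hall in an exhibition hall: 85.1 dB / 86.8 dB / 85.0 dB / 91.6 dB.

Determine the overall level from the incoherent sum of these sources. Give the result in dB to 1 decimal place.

94.1 dB

Sum in the linear (power) domain: Σ 10^(Lᵢ/10) = 10^(85.1/10) + 10^(86.8/10) + 10^(85.0/10) + 10^(91.6/10) = 2.564e+09.
Combined level = 10 log₁₀(2.564e+09) = 94.1 dB.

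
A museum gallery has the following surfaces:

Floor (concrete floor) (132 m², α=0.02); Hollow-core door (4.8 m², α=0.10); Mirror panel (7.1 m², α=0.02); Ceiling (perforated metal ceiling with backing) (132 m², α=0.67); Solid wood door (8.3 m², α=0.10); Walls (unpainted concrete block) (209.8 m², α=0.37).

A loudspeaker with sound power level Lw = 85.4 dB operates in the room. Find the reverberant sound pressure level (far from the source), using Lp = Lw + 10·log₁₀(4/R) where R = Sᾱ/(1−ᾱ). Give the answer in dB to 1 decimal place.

Σ(Sᵢαᵢ) = 132·0.02 + 4.8·0.10 + 7.1·0.02 + 132·0.67 + 8.3·0.10 + 209.8·0.37 = 170.158; total area S = 494.0 m².
ᾱ = 170.158/494.0 = 0.3444; R = Sᾱ/(1−ᾱ) = 170.158/(1−0.3444) = 259.545 m².
Lp = 85.4 + 10·log₁₀(4/259.545) = 85.4 + (-18.12) = 67.3 dB.

67.3 dB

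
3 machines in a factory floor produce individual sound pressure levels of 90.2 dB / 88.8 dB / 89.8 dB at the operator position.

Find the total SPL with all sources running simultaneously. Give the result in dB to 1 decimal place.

Σ 10^(Lᵢ/10) = 2.761e+09.
Back to dB: 10·log₁₀ Σ = 94.4 dB.

94.4 dB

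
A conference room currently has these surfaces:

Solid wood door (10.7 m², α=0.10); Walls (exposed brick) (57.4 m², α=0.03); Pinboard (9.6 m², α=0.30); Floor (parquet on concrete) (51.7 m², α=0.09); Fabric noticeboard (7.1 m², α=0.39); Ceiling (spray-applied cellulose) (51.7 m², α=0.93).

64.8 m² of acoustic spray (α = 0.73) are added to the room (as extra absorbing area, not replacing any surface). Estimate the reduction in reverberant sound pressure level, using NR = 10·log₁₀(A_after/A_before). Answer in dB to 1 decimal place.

Summing Sᵢαᵢ: 1.070 + 1.722 + 2.880 + 4.653 + 2.769 + 48.081 → A_before = 61.175 sabins.
Added absorption = 64.8 × 0.73 = 47.304 sabins.
New total A_after = 108.479 sabins.
Reduction = 10 log₁₀(A_after/A_before) = 10 log₁₀(1.7733) = 2.5 dB.

2.5 dB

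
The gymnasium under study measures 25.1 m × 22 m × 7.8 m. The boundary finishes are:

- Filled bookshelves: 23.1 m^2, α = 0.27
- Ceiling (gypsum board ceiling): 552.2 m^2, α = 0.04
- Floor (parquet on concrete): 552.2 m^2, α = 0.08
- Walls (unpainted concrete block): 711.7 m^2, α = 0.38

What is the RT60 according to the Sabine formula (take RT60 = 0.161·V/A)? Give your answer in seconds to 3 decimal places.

2.022 s

Summing Sᵢαᵢ: 6.237 + 22.088 + 44.176 + 270.446 → A = 342.947 sabins.
Volume V = 25.1 × 22 × 7.8 = 4307.16 m³.
Sabine: RT60 = 0.161 × 4307.16 / 342.947 = 2.022 s.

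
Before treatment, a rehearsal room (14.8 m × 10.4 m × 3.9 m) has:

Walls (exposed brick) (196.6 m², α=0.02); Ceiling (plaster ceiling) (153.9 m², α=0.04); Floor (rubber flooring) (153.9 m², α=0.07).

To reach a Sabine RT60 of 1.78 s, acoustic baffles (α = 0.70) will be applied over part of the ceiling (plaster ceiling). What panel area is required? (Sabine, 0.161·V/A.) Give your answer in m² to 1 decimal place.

A₁ = Σ Sᵢαᵢ = 196.6*0.02 + 153.9*0.04 + 153.9*0.07 = 20.861 sabins.
V = 600.288 m³. Target absorption A₂ = 0.161 × 600.288 / 1.78 = 54.296 sabins.
Absorption to add: 54.296 − 20.861 = 33.435 sabins.
Net gain per m²: Δα = 0.70 − 0.04 = 0.66.
Panel area = 33.435 / 0.66 = 50.7 m².

50.7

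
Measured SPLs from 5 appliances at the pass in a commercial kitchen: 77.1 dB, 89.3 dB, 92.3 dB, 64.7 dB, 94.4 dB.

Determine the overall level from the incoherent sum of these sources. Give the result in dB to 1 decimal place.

Sum in the linear (power) domain: Σ 10^(Lᵢ/10) = 10^(77.1/10) + 10^(89.3/10) + 10^(92.3/10) + 10^(64.7/10) + 10^(94.4/10) = 5.358e+09.
Back to dB: 10·log₁₀ Σ = 97.3 dB.

97.3 dB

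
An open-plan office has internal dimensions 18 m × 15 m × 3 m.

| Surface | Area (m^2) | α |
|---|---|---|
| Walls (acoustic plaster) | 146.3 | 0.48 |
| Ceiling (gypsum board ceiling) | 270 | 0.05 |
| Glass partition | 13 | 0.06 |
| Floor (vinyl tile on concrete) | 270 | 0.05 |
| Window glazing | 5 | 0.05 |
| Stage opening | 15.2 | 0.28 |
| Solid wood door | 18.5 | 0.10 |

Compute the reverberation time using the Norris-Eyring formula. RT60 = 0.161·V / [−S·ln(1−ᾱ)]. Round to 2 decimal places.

S = Σ Sᵢ = 738.0 m^2.
Σ(Sᵢαᵢ) = 146.3·0.48 + 270·0.05 + 13·0.06 + 270·0.05 + 5·0.05 + 15.2·0.28 + 18.5·0.10 = 104.360.
Mean coefficient ᾱ = A/S = 0.1414.
Eyring denominator: −S ln(1−ᾱ) = 112.510.
V = 18 × 15 × 3 = 810 m³.
RT60 = 0.161 × 810 / 112.510 = 1.16 s.

1.16 s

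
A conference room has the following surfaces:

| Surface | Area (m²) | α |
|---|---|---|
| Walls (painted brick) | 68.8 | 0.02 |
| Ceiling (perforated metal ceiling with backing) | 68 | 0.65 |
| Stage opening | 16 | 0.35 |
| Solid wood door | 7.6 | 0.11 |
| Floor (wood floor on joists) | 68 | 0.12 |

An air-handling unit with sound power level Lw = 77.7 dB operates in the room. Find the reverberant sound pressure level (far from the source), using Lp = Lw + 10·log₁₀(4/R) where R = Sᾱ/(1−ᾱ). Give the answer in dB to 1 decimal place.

A = 60.172 sabins; S = 228.4 m².
ᾱ = 0.2635, so room constant R = A/(1−ᾱ) = 81.700 m².
Lp = Lw + 10 log₁₀(4/R) = 77.7 -13.10 = 64.6 dB.

64.6 dB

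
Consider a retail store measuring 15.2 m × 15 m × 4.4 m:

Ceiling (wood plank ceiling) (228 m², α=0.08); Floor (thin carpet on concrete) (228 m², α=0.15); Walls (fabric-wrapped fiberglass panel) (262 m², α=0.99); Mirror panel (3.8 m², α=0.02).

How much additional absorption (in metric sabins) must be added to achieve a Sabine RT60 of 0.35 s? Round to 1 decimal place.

Total absorption A₁ = 228*0.08 + 228*0.15 + 262*0.99 + 3.8*0.02
  = 18.240 + 34.200 + 259.380 + 0.076 = 311.896 m² sabins.
For T = 0.35 s, need A₂ = 0.161·V/T = 0.161·1003.2/0.35 = 461.472 sabins.
ΔA = A₂ − A₁ = 461.472 − 311.896 = 149.6 sabins.

149.6 sabins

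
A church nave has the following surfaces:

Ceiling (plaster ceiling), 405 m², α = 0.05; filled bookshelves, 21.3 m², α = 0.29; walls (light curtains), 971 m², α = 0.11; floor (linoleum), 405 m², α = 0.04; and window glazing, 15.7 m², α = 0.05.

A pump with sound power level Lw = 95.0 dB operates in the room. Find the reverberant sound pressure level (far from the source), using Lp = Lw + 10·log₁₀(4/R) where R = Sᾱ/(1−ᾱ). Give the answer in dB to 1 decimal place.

A = 150.222 sabins; S = 1818.0 m².
ᾱ = 0.0826, so room constant R = A/(1−ᾱ) = 163.748 m².
Lp = 95.0 + 10·log₁₀(4/163.748) = 95.0 + (-16.12) = 78.9 dB.

78.9 dB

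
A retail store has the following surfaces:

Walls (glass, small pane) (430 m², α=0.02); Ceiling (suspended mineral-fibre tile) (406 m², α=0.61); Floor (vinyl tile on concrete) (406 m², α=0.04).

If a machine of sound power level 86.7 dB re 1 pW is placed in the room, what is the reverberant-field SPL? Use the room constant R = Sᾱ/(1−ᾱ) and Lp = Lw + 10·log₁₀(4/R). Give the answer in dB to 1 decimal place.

A = 272.500 sabins; S = 1242.0 m².
ᾱ = 272.500/1242.0 = 0.2194; R = Sᾱ/(1−ᾱ) = 272.500/(1−0.2194) = 349.090 m².
Lp = Lw + 10 log₁₀(4/R) = 86.7 -19.41 = 67.3 dB.

67.3 dB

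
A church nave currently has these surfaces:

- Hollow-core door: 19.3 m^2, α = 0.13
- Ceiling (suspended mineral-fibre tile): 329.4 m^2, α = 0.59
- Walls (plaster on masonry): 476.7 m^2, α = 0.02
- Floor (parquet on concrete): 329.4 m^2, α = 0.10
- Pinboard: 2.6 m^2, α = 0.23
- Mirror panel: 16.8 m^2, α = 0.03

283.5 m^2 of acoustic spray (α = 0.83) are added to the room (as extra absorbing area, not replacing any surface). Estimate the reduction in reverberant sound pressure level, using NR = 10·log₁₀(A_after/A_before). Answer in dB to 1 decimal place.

Total absorption A_before = 19.3*0.13 + 329.4*0.59 + 476.7*0.02 + 329.4*0.10 + 2.6*0.23 + 16.8*0.03
  = 2.509 + 194.346 + 9.534 + 32.940 + 0.598 + 0.504 = 240.431 m^2 sabins.
Treatment contributes 283.5·0.83 = 235.305 sabins.
A_after = 240.431 + 235.305 = 475.736 sabins.
NR = 10·log₁₀(475.736/240.431) = 3.0 dB.

3.0 dB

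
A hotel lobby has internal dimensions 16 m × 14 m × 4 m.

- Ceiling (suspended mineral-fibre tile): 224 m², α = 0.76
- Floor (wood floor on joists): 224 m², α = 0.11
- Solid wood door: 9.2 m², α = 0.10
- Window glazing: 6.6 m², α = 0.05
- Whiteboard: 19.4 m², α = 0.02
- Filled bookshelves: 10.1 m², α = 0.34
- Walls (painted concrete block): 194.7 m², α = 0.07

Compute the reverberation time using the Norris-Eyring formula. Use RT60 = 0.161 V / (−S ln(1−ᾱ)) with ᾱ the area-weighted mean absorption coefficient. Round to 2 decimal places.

0.56 sec

Total surface area S = 224 + 224 + 9.2 + 6.6 + 19.4 + 10.1 + 194.7 = 688.0 m².
Absorption A = 224·0.76 + 224·0.11 + 9.2·0.10 + 6.6·0.05 + 19.4·0.02 + 10.1·0.34 + 194.7·0.07 = 213.581 sabins.
ᾱ = 213.581 / 688.0 = 0.3104.
−S·ln(1−ᾱ) = −688.0 × ln(1 − 0.3104) = 255.691.
V = 16 × 14 × 4 = 896 m³.
RT60 = 0.161 × 896 / 255.691 = 0.56 s.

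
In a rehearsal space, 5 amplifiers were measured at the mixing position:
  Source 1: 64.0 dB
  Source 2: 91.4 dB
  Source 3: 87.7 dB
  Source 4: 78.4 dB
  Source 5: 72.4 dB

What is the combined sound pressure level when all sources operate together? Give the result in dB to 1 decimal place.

93.1 dB

Converting to relative power and adding: 10^(64.0/10) + 10^(91.4/10) + 10^(87.7/10) + 10^(78.4/10) + 10^(72.4/10) = 2.058e+09.
L_total = 10·log₁₀(2.058e+09) = 93.1 dB.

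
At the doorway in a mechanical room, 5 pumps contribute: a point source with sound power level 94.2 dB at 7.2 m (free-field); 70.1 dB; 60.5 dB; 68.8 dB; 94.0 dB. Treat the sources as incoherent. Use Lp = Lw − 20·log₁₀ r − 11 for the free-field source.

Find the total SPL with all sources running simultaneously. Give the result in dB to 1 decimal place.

Source at 7.2 m: Lp = 94.2 − 20·log₁₀(7.2) − 11 = 66.1 dB.
Converting to relative power and adding: 10^(66.1/10) + 10^(70.1/10) + 10^(60.5/10) + 10^(68.8/10) + 10^(94.0/10) = 2.535e+09.
Combined level = 10 log₁₀(2.535e+09) = 94.0 dB.

94.0 dB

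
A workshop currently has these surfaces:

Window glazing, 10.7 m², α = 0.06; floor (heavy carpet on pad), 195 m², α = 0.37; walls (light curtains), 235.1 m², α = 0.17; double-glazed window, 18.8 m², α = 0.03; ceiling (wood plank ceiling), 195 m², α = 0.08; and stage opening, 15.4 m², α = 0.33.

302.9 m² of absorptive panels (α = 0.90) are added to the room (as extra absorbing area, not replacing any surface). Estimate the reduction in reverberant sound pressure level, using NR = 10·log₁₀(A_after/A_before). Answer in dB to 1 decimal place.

4.8 dB

Summing Sᵢαᵢ: 0.642 + 72.150 + 39.967 + 0.564 + 15.600 + 5.082 → A_before = 134.005 sabins.
Treatment contributes 302.9·0.90 = 272.610 sabins.
A_after = 134.005 + 272.610 = 406.615 sabins.
NR = 10·log₁₀(406.615/134.005) = 4.8 dB.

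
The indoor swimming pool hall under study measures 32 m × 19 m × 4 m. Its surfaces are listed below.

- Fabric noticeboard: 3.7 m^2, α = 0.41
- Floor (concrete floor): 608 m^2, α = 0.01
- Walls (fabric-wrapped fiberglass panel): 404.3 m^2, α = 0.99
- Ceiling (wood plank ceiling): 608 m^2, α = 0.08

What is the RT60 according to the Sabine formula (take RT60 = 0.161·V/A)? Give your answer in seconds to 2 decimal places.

Equivalent absorption area: A = 3.7*0.41 + 608*0.01 + 404.3*0.99 + 608*0.08 = 456.494 m^2.
Room volume: 2432 m³.
Sabine: RT60 = 0.161 × 2432 / 456.494 = 0.86 s.

0.86 s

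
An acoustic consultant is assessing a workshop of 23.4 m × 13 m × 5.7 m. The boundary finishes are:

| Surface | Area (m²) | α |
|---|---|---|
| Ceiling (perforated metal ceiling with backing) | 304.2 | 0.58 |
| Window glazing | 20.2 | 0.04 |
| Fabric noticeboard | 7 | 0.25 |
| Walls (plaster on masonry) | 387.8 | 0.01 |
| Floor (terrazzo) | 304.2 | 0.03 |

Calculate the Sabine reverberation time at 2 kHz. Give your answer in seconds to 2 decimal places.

1.45 s

Summing Sᵢαᵢ: 176.436 + 0.808 + 1.750 + 3.878 + 9.126 → A = 191.998 sabins.
Volume V = 23.4 × 13 × 5.7 = 1733.94 m³.
Sabine: RT60 = 0.161 × 1733.94 / 191.998 = 1.45 s.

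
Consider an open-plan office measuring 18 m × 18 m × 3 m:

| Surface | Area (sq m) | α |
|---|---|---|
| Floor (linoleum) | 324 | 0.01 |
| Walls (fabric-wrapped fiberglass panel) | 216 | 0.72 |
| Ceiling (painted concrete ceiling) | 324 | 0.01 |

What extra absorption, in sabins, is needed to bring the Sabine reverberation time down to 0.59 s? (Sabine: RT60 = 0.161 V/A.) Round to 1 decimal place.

103.2 sabins

Equivalent absorption area: A₁ = 324·0.01 + 216·0.72 + 324·0.01 = 162.000 sq m.
Target A₂ = 0.161·972/0.59 = 265.241 sabins (V = 972 m³).
Shortfall: 265.241 − 162.000 = 103.2 sabins.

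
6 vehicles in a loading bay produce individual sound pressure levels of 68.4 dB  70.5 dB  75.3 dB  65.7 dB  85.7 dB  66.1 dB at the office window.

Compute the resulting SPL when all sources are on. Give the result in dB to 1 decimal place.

Σ 10^(Lᵢ/10) = 4.313e+08.
L_total = 10·log₁₀(4.313e+08) = 86.3 dB.

86.3 dB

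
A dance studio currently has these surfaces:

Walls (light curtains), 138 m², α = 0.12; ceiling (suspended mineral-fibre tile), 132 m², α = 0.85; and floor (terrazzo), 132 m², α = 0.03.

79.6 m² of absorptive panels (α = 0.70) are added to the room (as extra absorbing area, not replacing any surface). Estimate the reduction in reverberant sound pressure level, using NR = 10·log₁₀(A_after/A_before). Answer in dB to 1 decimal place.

1.5 dB

A_before = Σ Sᵢαᵢ = 138·0.12 + 132·0.85 + 132·0.03 = 132.720 sabins.
Treatment contributes 79.6·0.70 = 55.720 sabins.
A_after = 132.720 + 55.720 = 188.440 sabins.
NR = 10·log₁₀(188.440/132.720) = 1.5 dB.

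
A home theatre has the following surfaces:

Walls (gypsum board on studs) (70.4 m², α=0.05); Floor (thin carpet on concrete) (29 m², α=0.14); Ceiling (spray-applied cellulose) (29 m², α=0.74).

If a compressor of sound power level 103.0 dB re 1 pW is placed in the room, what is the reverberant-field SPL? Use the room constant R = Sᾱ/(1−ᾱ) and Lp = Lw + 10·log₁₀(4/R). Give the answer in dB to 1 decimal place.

A = 29.040 sabins; S = 128.4 m².
ᾱ = 29.040/128.4 = 0.2262; R = Sᾱ/(1−ᾱ) = 29.040/(1−0.2262) = 37.529 m².
Lp = Lw + 10 log₁₀(4/R) = 103.0 -9.72 = 93.3 dB.

93.3 dB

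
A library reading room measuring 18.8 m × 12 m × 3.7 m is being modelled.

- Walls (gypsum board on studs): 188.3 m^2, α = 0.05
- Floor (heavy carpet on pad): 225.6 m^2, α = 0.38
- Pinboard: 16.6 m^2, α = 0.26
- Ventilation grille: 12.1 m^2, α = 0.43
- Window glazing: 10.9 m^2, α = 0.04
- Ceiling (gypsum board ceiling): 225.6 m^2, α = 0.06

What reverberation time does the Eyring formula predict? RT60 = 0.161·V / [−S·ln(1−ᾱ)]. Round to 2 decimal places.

Total surface area S = 188.3 + 225.6 + 16.6 + 12.1 + 10.9 + 225.6 = 679.1 m^2.
Σ(Sᵢαᵢ) = 188.3·0.05 + 225.6·0.38 + 16.6·0.26 + 12.1·0.43 + 10.9·0.04 + 225.6·0.06 = 118.634.
Mean coefficient ᾱ = A/S = 0.1747.
−S·ln(1−ᾱ) = −679.1 × ln(1 − 0.1747) = 130.393.
V = 18.8 × 12 × 3.7 = 834.72 m³.
T = 0.161·V/[−S·ln(1−ᾱ)] = 0.161·834.72/130.393 = 1.03 s.

1.03 seconds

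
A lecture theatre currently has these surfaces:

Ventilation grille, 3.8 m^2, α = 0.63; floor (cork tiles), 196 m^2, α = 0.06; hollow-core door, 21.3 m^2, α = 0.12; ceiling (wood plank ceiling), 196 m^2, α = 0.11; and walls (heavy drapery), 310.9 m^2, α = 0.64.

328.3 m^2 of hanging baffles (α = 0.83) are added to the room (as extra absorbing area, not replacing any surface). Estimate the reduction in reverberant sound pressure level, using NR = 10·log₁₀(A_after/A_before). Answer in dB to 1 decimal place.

3.3 dB

Summing Sᵢαᵢ: 2.394 + 11.760 + 2.556 + 21.560 + 198.976 → A_before = 237.246 sabins.
Added absorption = 328.3 × 0.83 = 272.489 sabins.
A_after = 237.246 + 272.489 = 509.735 sabins.
NR = 10·log₁₀(509.735/237.246) = 3.3 dB.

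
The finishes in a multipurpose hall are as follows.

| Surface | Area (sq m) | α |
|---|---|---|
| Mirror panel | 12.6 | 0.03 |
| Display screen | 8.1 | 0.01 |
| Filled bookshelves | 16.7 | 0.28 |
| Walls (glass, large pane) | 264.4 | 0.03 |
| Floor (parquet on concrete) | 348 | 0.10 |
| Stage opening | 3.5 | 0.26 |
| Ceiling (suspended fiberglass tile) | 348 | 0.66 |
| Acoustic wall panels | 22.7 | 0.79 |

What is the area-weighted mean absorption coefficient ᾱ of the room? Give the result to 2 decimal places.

S = Σ Sᵢ = 12.6 + 8.1 + 16.7 + 264.4 + 348 + 3.5 + 348 + 22.7 = 1024.0 sq m.
Σ(Sᵢαᵢ) = 12.6*0.03 + 8.1*0.01 + 16.7*0.28 + 264.4*0.03 + 348*0.10 + 3.5*0.26 + 348*0.66 + 22.7*0.79 = 296.390.
ᾱ = 296.390 / 1024.0 = 0.29.

0.29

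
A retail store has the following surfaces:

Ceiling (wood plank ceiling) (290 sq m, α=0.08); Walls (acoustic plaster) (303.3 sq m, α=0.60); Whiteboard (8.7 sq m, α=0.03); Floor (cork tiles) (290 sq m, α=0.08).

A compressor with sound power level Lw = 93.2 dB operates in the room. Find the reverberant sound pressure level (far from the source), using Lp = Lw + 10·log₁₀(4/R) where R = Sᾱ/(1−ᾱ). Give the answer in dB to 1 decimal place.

A = 228.641 sabins; S = 892.0 sq m.
ᾱ = 0.2563, so room constant R = A/(1−ᾱ) = 307.437 sq m.
Lp = Lw + 10 log₁₀(4/R) = 93.2 -18.86 = 74.3 dB.

74.3 dB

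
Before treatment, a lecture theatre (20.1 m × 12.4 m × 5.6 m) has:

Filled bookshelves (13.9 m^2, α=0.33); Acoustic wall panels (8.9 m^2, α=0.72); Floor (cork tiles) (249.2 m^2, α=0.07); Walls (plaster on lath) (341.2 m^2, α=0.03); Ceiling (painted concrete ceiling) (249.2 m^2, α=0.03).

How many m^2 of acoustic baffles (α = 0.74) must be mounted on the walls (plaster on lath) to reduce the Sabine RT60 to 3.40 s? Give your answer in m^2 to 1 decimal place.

Summing Sᵢαᵢ: 4.587 + 6.408 + 17.444 + 10.236 + 7.476 → A₁ = 46.151 sabins.
Required A₂ = 0.161·1395.744/3.40 = 66.093 sabins.
ΔA needed = 66.093 − 46.151 = 19.942 sabins.
Each m^2 of panel replacing the walls (plaster on lath) adds (0.74 − 0.03) = 0.71 sabins.
Panel area = 19.942 / 0.71 = 28.1 m^2.

28.1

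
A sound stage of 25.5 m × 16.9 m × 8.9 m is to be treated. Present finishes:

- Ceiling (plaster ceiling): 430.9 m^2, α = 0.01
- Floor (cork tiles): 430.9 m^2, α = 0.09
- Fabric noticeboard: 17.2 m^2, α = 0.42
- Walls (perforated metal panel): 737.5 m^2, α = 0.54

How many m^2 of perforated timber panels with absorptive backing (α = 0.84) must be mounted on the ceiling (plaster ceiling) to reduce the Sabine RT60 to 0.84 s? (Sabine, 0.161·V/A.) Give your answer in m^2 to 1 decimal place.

345.3

Summing Sᵢαᵢ: 4.309 + 38.781 + 7.224 + 398.250 → A₁ = 448.564 sabins.
V = 3835.455 m³. Target absorption A₂ = 0.161 × 3835.455 / 0.84 = 735.129 sabins.
Absorption to add: 735.129 − 448.564 = 286.565 sabins.
Net gain per m^2: Δα = 0.84 − 0.01 = 0.83.
Panel area = 286.565 / 0.83 = 345.3 m^2.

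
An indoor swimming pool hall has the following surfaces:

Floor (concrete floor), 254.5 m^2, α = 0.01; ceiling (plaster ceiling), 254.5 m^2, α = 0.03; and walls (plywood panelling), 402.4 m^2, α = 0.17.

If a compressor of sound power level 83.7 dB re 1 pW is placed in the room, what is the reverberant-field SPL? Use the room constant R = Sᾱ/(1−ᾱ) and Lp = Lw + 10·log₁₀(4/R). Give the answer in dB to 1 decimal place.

70.4 dB

Σ(Sᵢαᵢ) = 254.5×0.01 + 254.5×0.03 + 402.4×0.17 = 78.588; total area S = 911.4 m^2.
ᾱ = 78.588/911.4 = 0.0862; R = Sᾱ/(1−ᾱ) = 78.588/(1−0.0862) = 86.001 m^2.
Lp = Lw + 10 log₁₀(4/R) = 83.7 -13.32 = 70.4 dB.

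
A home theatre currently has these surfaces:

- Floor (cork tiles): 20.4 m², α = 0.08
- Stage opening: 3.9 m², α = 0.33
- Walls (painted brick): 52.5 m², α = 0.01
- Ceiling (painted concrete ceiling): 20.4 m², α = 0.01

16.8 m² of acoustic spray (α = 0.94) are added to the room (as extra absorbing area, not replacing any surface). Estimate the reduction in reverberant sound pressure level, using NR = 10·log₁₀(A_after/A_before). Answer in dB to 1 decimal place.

7.3 dB

Summing Sᵢαᵢ: 1.632 + 1.287 + 0.525 + 0.204 → A_before = 3.648 sabins.
Added absorption = 16.8 × 0.94 = 15.792 sabins.
New total A_after = 19.440 sabins.
Reduction = 10 log₁₀(A_after/A_before) = 10 log₁₀(5.3289) = 7.3 dB.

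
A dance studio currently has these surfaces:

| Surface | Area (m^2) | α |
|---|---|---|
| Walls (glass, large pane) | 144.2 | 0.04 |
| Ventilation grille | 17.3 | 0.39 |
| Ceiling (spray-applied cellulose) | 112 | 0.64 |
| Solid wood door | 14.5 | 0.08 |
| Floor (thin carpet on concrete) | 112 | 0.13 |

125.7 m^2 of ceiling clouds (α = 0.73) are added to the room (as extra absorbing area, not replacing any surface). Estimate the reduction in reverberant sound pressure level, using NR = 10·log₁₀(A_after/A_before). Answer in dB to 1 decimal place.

Total absorption A_before = 144.2×0.04 + 17.3×0.39 + 112×0.64 + 14.5×0.08 + 112×0.13
  = 5.768 + 6.747 + 71.680 + 1.160 + 14.560 = 99.915 m^2 sabins.
Added absorption = 125.7 × 0.73 = 91.761 sabins.
New total A_after = 191.676 sabins.
Reduction = 10 log₁₀(A_after/A_before) = 10 log₁₀(1.9184) = 2.8 dB.

2.8 dB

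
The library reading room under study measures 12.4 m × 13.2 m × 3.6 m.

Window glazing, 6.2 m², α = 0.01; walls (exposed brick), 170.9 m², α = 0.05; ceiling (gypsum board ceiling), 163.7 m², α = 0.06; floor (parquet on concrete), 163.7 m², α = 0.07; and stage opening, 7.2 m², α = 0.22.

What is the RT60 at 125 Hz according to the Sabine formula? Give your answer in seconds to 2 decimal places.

3.01 seconds

Total absorption A = 6.2×0.01 + 170.9×0.05 + 163.7×0.06 + 163.7×0.07 + 7.2×0.22
  = 0.062 + 8.545 + 9.822 + 11.459 + 1.584 = 31.472 m² sabins.
V = 12.4·13.2·3.6 = 589.248 m³.
Sabine: RT60 = 0.161 × 589.248 / 31.472 = 3.01 s.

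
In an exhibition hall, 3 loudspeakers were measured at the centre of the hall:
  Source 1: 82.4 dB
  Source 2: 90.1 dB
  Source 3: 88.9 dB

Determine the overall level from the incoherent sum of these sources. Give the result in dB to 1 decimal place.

Converting to relative power and adding: 10^(82.4/10) + 10^(90.1/10) + 10^(88.9/10) = 1.973e+09.
Back to dB: 10·log₁₀ Σ = 93.0 dB.

93.0 dB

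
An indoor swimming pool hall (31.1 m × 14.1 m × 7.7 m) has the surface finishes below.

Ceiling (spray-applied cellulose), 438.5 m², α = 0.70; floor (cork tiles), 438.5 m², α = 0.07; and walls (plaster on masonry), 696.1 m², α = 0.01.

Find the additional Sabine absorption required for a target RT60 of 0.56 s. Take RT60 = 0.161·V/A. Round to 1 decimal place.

Equivalent absorption area: A₁ = 438.5*0.70 + 438.5*0.07 + 696.1*0.01 = 344.606 m².
Target A₂ = 0.161·3376.527/0.56 = 970.752 sabins (V = 3376.527 m³).
Shortfall: 970.752 − 344.606 = 626.1 sabins.

626.1 sabins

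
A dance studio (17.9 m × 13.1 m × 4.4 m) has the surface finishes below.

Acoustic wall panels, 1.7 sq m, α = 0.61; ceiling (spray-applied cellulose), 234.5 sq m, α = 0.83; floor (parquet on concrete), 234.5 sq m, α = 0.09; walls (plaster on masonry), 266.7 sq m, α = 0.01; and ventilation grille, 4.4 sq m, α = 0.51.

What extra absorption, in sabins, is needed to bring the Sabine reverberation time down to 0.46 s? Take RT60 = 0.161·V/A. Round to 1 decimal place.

Total absorption A₁ = 1.7·0.61 + 234.5·0.83 + 234.5·0.09 + 266.7·0.01 + 4.4·0.51
  = 1.037 + 194.635 + 21.105 + 2.667 + 2.244 = 221.688 sq m sabins.
For T = 0.46 s, need A₂ = 0.161·V/T = 0.161·1031.756/0.46 = 361.115 sabins.
Additional absorption ΔA = 361.115 − 221.688 = 139.4 sabins.

139.4 sabins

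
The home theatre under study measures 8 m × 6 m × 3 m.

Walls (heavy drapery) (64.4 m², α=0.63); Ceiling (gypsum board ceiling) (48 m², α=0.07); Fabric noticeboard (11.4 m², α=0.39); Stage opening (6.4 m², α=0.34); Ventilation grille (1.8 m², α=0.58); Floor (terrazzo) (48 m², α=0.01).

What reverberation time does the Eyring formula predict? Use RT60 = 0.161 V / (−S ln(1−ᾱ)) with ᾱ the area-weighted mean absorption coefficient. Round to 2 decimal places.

0.38 s

S = Σ Sᵢ = 180.0 m².
Absorption A = 64.4×0.63 + 48×0.07 + 11.4×0.39 + 6.4×0.34 + 1.8×0.58 + 48×0.01 = 52.078 sabins.
Mean coefficient ᾱ = A/S = 0.2893.
Eyring denominator: −S ln(1−ᾱ) = 61.471.
V = 8 × 6 × 3 = 144 m³.
T = 0.161·V/[−S·ln(1−ᾱ)] = 0.161·144/61.471 = 0.38 s.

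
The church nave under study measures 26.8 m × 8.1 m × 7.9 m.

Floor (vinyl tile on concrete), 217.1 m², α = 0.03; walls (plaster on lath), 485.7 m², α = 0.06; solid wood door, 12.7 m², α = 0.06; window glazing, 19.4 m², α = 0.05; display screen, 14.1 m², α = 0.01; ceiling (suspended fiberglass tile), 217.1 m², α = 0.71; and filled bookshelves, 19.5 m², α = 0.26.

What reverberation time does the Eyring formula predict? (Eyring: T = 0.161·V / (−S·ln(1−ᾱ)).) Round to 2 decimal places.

Total surface area S = 217.1 + 485.7 + 12.7 + 19.4 + 14.1 + 217.1 + 19.5 = 985.6 m².
Absorption A = 217.1·0.03 + 485.7·0.06 + 12.7·0.06 + 19.4·0.05 + 14.1·0.01 + 217.1·0.71 + 19.5·0.26 = 196.739 sabins.
ᾱ = 196.739 / 985.6 = 0.1996.
−S·ln(1−ᾱ) = −985.6 × ln(1 − 0.1996) = 219.438.
V = 26.8 × 8.1 × 7.9 = 1714.932 m³.
T = 0.161·V/[−S·ln(1−ᾱ)] = 0.161·1714.932/219.438 = 1.26 s.

1.26 sec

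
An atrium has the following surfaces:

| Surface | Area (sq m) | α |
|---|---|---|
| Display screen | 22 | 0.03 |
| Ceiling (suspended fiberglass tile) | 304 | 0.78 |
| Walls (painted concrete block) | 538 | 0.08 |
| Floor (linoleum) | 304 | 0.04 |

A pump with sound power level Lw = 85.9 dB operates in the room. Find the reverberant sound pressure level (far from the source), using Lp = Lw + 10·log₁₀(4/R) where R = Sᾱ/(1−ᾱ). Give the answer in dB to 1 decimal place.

A = 292.980 sabins; S = 1168.0 sq m.
ᾱ = 0.2508, so room constant R = A/(1−ᾱ) = 391.057 sq m.
Lp = 85.9 + 10·log₁₀(4/391.057) = 85.9 + (-19.90) = 66.0 dB.

66.0 dB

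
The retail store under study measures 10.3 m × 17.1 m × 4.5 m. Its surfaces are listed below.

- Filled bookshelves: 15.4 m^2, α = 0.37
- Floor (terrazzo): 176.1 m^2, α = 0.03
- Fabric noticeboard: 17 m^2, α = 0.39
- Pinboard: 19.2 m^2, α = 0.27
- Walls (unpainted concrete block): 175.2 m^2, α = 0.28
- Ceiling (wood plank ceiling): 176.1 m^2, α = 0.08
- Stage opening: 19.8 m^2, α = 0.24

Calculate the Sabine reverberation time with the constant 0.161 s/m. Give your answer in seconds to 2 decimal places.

1.41 s

Total absorption A = 15.4·0.37 + 176.1·0.03 + 17·0.39 + 19.2·0.27 + 175.2·0.28 + 176.1·0.08 + 19.8·0.24
  = 5.698 + 5.283 + 6.630 + 5.184 + 49.056 + 14.088 + 4.752 = 90.691 m^2 sabins.
Room volume: 792.585 m³.
Sabine: RT60 = 0.161 × 792.585 / 90.691 = 1.41 s.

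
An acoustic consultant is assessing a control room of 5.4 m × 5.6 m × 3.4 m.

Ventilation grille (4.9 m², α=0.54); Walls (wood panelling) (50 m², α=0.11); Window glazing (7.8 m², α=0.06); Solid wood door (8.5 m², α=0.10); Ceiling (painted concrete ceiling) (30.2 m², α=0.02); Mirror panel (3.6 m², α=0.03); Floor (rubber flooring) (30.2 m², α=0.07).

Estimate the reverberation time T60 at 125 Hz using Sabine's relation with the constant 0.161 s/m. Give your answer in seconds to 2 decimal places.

1.35 sec

A = Σ Sᵢαᵢ = 4.9*0.54 + 50*0.11 + 7.8*0.06 + 8.5*0.10 + 30.2*0.02 + 3.6*0.03 + 30.2*0.07 = 12.290 sabins.
Room volume: 102.816 m³.
RT60 = 0.161 · V / A = 0.161 × 102.816 / 12.290 = 1.35 s.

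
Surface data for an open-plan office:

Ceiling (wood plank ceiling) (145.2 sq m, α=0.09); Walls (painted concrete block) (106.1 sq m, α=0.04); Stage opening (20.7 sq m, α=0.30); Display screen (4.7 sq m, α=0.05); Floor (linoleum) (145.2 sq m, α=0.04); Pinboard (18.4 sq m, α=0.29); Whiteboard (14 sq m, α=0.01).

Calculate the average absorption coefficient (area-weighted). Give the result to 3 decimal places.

S = Σ Sᵢ = 145.2 + 106.1 + 20.7 + 4.7 + 145.2 + 18.4 + 14 = 454.3 sq m.
A = 145.2×0.09 + 106.1×0.04 + 20.7×0.30 + 4.7×0.05 + 145.2×0.04 + 18.4×0.29 + 14×0.01 = 35.041 sabins.
ᾱ = 35.041 / 454.3 = 0.077.

0.077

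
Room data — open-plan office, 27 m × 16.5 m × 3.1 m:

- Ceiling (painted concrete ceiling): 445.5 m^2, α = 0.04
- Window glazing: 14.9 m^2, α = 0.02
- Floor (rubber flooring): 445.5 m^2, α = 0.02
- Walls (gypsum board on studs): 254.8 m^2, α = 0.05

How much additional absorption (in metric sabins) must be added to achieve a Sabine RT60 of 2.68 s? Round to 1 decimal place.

Equivalent absorption area: A₁ = 445.5*0.04 + 14.9*0.02 + 445.5*0.02 + 254.8*0.05 = 39.768 m^2.
Target A₂ = 0.161·1381.05/2.68 = 82.966 sabins (V = 1381.05 m³).
Shortfall: 82.966 − 39.768 = 43.2 sabins.

43.2 sabins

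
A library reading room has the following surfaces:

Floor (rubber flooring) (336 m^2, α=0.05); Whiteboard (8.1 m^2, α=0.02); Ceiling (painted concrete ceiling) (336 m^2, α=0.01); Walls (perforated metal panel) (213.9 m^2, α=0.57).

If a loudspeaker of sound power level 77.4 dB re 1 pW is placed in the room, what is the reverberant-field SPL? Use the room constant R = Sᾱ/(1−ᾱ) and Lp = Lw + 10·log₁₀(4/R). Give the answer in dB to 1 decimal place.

61.1 dB

A = 142.245 sabins; S = 894.0 m^2.
ᾱ = 0.1591, so room constant R = A/(1−ᾱ) = 169.158 m^2.
Lp = Lw + 10 log₁₀(4/R) = 77.4 -16.26 = 61.1 dB.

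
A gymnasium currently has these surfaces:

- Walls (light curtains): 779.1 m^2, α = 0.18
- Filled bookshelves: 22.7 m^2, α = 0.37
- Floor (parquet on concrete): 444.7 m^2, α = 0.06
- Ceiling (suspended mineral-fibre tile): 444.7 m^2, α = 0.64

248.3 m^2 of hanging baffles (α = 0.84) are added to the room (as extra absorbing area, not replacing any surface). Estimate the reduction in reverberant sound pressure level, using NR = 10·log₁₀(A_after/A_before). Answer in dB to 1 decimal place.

1.6 dB

A_before = Σ Sᵢαᵢ = 779.1*0.18 + 22.7*0.37 + 444.7*0.06 + 444.7*0.64 = 459.927 sabins.
Treatment contributes 248.3·0.84 = 208.572 sabins.
A_after = 459.927 + 208.572 = 668.499 sabins.
Reduction = 10 log₁₀(A_after/A_before) = 10 log₁₀(1.4535) = 1.6 dB.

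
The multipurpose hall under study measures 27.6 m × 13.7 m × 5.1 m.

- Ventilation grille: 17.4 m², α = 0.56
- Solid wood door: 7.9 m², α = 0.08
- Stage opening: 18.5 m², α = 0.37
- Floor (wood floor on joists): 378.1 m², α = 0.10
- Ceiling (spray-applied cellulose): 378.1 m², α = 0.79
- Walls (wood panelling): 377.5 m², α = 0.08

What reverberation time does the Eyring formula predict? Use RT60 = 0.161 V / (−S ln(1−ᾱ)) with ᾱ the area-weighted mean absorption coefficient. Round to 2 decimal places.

0.67 s

Total surface area S = 17.4 + 7.9 + 18.5 + 378.1 + 378.1 + 377.5 = 1177.5 m².
Absorption A = 17.4×0.56 + 7.9×0.08 + 18.5×0.37 + 378.1×0.10 + 378.1×0.79 + 377.5×0.08 = 383.930 sabins.
Mean coefficient ᾱ = A/S = 0.3261.
−S·ln(1−ᾱ) = −1177.5 × ln(1 − 0.3261) = 464.728.
V = 27.6 × 13.7 × 5.1 = 1928.412 m³.
T = 0.161·V/[−S·ln(1−ᾱ)] = 0.161·1928.412/464.728 = 0.67 s.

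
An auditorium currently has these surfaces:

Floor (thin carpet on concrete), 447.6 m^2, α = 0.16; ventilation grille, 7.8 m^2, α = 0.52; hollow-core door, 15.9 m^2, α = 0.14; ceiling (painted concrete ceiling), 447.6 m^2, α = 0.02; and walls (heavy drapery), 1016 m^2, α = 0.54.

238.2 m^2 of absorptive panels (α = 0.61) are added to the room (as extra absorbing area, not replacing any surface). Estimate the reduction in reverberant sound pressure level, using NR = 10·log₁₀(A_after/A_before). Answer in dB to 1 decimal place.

0.9 dB

A_before = Σ Sᵢαᵢ = 447.6*0.16 + 7.8*0.52 + 15.9*0.14 + 447.6*0.02 + 1016*0.54 = 635.490 sabins.
Added absorption = 238.2 × 0.61 = 145.302 sabins.
A_after = 635.490 + 145.302 = 780.792 sabins.
NR = 10·log₁₀(780.792/635.490) = 0.9 dB.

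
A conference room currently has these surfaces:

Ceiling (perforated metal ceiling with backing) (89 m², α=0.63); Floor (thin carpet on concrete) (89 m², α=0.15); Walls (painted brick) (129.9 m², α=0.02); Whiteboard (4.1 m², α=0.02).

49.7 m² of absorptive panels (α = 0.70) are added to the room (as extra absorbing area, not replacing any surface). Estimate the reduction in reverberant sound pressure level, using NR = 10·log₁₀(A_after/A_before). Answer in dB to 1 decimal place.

Summing Sᵢαᵢ: 56.070 + 13.350 + 2.598 + 0.082 → A_before = 72.100 sabins.
Added absorption = 49.7 × 0.70 = 34.790 sabins.
A_after = 72.100 + 34.790 = 106.890 sabins.
NR = 10·log₁₀(106.890/72.100) = 1.7 dB.

1.7 dB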